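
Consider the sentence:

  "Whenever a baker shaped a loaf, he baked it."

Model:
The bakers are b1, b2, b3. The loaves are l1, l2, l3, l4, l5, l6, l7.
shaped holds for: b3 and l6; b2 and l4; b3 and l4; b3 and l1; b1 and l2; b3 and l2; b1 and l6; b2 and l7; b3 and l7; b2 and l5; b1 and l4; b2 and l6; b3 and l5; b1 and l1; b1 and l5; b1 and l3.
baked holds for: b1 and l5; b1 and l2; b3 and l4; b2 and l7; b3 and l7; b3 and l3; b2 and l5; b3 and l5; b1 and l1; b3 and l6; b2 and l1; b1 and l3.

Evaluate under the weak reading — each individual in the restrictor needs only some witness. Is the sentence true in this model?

True

"it" takes "a loaf" as antecedent — a donkey pronoun bound across the clause boundary.
Weak reading: every baker b with some shaped-loaf has at least one shaped-loaf l such that baked(b,l).
Per baker: b1:✓  b2:✓  b3:✓
Every baker in the restrictor has a witness.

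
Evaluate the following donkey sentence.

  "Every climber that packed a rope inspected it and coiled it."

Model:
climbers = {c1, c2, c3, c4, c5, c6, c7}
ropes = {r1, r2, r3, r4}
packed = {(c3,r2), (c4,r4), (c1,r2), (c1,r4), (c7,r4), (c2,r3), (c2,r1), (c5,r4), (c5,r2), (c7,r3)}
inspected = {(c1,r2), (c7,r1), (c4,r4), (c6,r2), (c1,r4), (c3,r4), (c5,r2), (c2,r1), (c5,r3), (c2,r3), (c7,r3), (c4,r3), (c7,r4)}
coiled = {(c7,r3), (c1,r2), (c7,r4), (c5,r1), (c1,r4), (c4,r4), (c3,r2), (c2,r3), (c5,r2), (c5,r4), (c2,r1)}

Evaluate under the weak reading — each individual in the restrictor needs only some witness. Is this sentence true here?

"it" takes "a rope" as antecedent — a donkey pronoun bound across the clause boundary.
Weak reading: every climber c with some packed-rope has at least one packed-rope r such that inspected(c,r) ∧ coiled(c,r).
Per climber: c1:✓  c2:✓  c3:✗  c4:✓  c5:✓  c7:✓
c3 has no witness among its packed-ropes.

False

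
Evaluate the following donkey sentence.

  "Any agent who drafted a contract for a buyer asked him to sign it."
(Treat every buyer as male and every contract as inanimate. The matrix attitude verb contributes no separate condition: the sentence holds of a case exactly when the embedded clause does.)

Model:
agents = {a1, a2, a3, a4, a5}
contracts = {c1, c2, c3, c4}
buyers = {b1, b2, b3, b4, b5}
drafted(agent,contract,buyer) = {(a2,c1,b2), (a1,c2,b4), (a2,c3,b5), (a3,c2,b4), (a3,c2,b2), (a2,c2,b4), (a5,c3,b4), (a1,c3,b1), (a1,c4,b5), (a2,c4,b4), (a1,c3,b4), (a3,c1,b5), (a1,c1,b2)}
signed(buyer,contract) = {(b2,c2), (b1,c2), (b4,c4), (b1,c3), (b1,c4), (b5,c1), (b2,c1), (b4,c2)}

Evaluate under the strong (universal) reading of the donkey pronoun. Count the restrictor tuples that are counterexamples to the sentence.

"him" takes "a buyer" as antecedent and "it" takes "a contract"; both are donkey pronouns co-varying with the restrictor.
Strong reading: for every (a,c,b) with drafted(a,c,b), signed(b,c).
Restrictor triples: (a1,c1,b2)→signed(b2,c1) ✓  (a1,c2,b4)→signed(b4,c2) ✓  (a1,c3,b1)→signed(b1,c3) ✓  (a1,c3,b4)→signed(b4,c3) ✗  (a1,c4,b5)→signed(b5,c4) ✗  (a2,c1,b2)→signed(b2,c1) ✓  (a2,c2,b4)→signed(b4,c2) ✓  (a2,c3,b5)→signed(b5,c3) ✗  (a2,c4,b4)→signed(b4,c4) ✓  (a3,c1,b5)→signed(b5,c1) ✓  (a3,c2,b2)→signed(b2,c2) ✓  (a3,c2,b4)→signed(b4,c2) ✓  (a5,c3,b4)→signed(b4,c3) ✗
Counterexamples (restrictor triples failing the scope): 4.

4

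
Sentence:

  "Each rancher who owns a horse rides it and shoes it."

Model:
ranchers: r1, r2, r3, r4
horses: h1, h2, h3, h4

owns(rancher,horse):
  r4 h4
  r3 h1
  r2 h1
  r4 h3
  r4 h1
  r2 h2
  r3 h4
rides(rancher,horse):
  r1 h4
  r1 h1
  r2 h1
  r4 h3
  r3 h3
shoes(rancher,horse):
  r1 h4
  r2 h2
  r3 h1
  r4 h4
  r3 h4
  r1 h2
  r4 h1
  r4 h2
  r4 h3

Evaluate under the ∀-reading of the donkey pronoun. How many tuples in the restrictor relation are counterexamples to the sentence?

6

"it" takes "a horse" as antecedent — a donkey pronoun bound across the clause boundary.
Strong reading: for every (r,h) with owns(r,h), rides(r,h) ∧ shoes(r,h).
Restrictor pairs: (r2,h1) ✗  (r2,h2) ✗  (r3,h1) ✗  (r3,h4) ✗  (r4,h1) ✗  (r4,h3) ✓  (r4,h4) ✗
Counterexamples (restrictor pairs failing the scope): 6.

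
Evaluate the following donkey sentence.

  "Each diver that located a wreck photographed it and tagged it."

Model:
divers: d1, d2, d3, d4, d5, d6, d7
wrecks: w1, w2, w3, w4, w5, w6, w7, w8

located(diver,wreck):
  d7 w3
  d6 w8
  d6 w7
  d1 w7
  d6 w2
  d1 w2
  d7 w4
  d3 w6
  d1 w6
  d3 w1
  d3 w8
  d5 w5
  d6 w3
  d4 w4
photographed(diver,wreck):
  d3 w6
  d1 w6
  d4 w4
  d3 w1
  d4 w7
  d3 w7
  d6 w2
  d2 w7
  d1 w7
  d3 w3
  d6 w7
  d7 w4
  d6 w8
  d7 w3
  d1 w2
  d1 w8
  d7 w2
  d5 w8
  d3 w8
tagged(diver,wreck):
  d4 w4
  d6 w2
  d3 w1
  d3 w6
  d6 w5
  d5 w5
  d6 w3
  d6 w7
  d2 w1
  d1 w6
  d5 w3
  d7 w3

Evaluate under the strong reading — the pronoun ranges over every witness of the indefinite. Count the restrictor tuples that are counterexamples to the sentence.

7

"it" takes "a wreck" as antecedent — a donkey pronoun bound across the clause boundary.
Strong reading: for every (d,w) with located(d,w), photographed(d,w) ∧ tagged(d,w).
Restrictor pairs: (d1,w2) ✗  (d1,w6) ✓  (d1,w7) ✗  (d3,w1) ✓  (d3,w6) ✓  (d3,w8) ✗  (d4,w4) ✓  (d5,w5) ✗  (d6,w2) ✓  (d6,w3) ✗  (d6,w7) ✓  (d6,w8) ✗  (d7,w3) ✓  (d7,w4) ✗
Counterexamples (restrictor pairs failing the scope): 7.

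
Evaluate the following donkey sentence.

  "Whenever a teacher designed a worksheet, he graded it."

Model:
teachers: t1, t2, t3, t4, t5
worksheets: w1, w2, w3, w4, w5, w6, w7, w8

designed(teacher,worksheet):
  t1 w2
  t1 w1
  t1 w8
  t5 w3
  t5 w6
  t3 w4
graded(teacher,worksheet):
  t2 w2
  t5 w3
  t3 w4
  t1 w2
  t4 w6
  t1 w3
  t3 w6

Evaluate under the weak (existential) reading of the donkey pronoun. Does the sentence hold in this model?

"it" takes "a worksheet" as antecedent — a donkey pronoun bound across the clause boundary.
Weak reading: every teacher t with some designed-worksheet has at least one designed-worksheet w such that graded(t,w).
Per teacher: t1:✓  t3:✓  t5:✓
Every teacher in the restrictor has a witness.

True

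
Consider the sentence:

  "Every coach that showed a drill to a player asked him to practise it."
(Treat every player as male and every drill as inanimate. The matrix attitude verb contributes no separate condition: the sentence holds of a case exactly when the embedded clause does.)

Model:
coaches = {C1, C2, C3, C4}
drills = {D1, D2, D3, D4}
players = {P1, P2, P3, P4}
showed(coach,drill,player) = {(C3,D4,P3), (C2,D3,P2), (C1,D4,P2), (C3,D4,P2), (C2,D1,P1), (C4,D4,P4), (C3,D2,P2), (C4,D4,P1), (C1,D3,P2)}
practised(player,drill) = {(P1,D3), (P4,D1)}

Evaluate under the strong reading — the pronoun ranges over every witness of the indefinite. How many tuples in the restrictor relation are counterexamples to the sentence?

9

"him" takes "a player" as antecedent and "it" takes "a drill"; both are donkey pronouns co-varying with the restrictor.
Strong reading: for every (c,d,p) with showed(c,d,p), practised(p,d).
Restrictor triples: (C1,D3,P2)→practised(P2,D3) ✗  (C1,D4,P2)→practised(P2,D4) ✗  (C2,D1,P1)→practised(P1,D1) ✗  (C2,D3,P2)→practised(P2,D3) ✗  (C3,D2,P2)→practised(P2,D2) ✗  (C3,D4,P2)→practised(P2,D4) ✗  (C3,D4,P3)→practised(P3,D4) ✗  (C4,D4,P1)→practised(P1,D4) ✗  (C4,D4,P4)→practised(P4,D4) ✗
Counterexamples (restrictor triples failing the scope): 9.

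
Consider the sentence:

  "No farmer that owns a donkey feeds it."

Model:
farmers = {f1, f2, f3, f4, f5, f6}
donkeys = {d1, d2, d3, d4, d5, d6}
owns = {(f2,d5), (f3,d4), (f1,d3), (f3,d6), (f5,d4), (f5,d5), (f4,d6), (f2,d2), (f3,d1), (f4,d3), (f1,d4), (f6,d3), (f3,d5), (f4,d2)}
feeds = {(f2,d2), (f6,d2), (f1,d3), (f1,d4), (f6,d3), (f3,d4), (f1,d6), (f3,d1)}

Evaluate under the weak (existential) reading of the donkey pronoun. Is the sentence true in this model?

"it" takes "a donkey" as antecedent — a donkey pronoun bound across the clause boundary.
Truth condition: for no (f,d) with owns(f,d) does feeds(f,d) hold.
Restrictor pairs — does the scope hold? (f1,d3):holds  (f1,d4):holds  (f2,d2):holds  (f2,d5):fails  (f3,d1):holds  (f3,d4):holds  (f3,d5):fails  (f3,d6):fails  (f4,d2):fails  (f4,d3):fails  (f4,d6):fails  (f5,d4):fails  (f5,d5):fails  (f6,d3):holds
Scope holds for 6 pair(s), so the sentence is false.

False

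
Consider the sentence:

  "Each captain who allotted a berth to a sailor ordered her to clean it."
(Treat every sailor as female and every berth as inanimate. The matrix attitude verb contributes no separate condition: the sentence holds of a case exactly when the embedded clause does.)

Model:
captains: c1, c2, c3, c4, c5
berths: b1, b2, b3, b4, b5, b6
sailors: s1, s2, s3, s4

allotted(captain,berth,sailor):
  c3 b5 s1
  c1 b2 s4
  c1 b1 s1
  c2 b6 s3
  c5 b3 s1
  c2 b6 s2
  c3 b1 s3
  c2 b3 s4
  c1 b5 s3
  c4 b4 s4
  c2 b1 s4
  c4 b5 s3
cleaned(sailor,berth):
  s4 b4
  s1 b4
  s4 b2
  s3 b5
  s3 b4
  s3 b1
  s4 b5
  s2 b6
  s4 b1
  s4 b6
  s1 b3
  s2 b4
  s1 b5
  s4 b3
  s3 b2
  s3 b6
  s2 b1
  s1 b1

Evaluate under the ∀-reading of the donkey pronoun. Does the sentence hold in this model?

"her" takes "a sailor" as antecedent and "it" takes "a berth"; both are donkey pronouns co-varying with the restrictor.
Strong reading: for every (c,b,s) with allotted(c,b,s), cleaned(s,b).
Restrictor triples: (c1,b1,s1)→cleaned(s1,b1) ✓  (c1,b2,s4)→cleaned(s4,b2) ✓  (c1,b5,s3)→cleaned(s3,b5) ✓  (c2,b1,s4)→cleaned(s4,b1) ✓  (c2,b3,s4)→cleaned(s4,b3) ✓  (c2,b6,s2)→cleaned(s2,b6) ✓  (c2,b6,s3)→cleaned(s3,b6) ✓  (c3,b1,s3)→cleaned(s3,b1) ✓  (c3,b5,s1)→cleaned(s1,b5) ✓  (c4,b4,s4)→cleaned(s4,b4) ✓  (c4,b5,s3)→cleaned(s3,b5) ✓  (c5,b3,s1)→cleaned(s1,b3) ✓
Every restrictor triple satisfies the scope.

True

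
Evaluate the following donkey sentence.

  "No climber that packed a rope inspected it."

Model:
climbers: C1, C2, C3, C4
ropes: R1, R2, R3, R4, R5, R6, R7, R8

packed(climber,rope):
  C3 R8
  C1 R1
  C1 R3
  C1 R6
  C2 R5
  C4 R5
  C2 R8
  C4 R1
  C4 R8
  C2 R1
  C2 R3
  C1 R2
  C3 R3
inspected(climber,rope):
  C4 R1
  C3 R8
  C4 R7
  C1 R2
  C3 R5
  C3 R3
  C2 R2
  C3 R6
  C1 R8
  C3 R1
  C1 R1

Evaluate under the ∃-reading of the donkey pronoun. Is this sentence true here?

"it" takes "a rope" as antecedent — a donkey pronoun bound across the clause boundary.
Truth condition: for no (c,r) with packed(c,r) does inspected(c,r) hold.
Restrictor pairs — does the scope hold? (C1,R1):holds  (C1,R2):holds  (C1,R3):fails  (C1,R6):fails  (C2,R1):fails  (C2,R3):fails  (C2,R5):fails  (C2,R8):fails  (C3,R3):holds  (C3,R8):holds  (C4,R1):holds  (C4,R5):fails  (C4,R8):fails
Scope holds for 5 pair(s), so the sentence is false.

False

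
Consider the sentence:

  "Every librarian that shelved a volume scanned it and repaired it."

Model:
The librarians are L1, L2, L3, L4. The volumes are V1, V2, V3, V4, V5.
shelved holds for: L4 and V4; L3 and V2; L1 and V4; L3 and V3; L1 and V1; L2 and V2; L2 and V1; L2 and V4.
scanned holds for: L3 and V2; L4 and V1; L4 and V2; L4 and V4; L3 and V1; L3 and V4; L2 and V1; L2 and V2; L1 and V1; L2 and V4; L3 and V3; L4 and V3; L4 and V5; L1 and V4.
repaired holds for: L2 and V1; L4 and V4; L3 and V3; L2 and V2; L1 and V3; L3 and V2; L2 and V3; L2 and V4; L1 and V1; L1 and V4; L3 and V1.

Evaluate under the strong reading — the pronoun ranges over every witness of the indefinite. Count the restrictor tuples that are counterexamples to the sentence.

0

"it" takes "a volume" as antecedent — a donkey pronoun bound across the clause boundary.
Strong reading: for every (l,v) with shelved(l,v), scanned(l,v) ∧ repaired(l,v).
Restrictor pairs: (L1,V1) ✓  (L1,V4) ✓  (L2,V1) ✓  (L2,V2) ✓  (L2,V4) ✓  (L3,V2) ✓  (L3,V3) ✓  (L4,V4) ✓
Counterexamples (restrictor pairs failing the scope): 0.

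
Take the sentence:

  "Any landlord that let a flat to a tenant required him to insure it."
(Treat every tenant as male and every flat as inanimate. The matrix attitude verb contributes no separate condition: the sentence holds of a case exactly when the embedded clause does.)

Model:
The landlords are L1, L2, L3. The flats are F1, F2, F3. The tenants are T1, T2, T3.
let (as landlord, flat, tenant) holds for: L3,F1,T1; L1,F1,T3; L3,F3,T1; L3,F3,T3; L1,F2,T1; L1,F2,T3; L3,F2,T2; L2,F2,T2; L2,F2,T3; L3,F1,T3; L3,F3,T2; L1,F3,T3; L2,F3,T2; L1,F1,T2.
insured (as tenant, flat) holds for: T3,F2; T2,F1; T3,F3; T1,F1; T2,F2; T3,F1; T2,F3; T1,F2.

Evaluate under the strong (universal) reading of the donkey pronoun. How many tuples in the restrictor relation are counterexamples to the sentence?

1

"him" takes "a tenant" as antecedent and "it" takes "a flat"; both are donkey pronouns co-varying with the restrictor.
Strong reading: for every (l,f,t) with let(l,f,t), insured(t,f).
Restrictor triples: (L1,F1,T2)→insured(T2,F1) ✓  (L1,F1,T3)→insured(T3,F1) ✓  (L1,F2,T1)→insured(T1,F2) ✓  (L1,F2,T3)→insured(T3,F2) ✓  (L1,F3,T3)→insured(T3,F3) ✓  (L2,F2,T2)→insured(T2,F2) ✓  (L2,F2,T3)→insured(T3,F2) ✓  (L2,F3,T2)→insured(T2,F3) ✓  (L3,F1,T1)→insured(T1,F1) ✓  (L3,F1,T3)→insured(T3,F1) ✓  (L3,F2,T2)→insured(T2,F2) ✓  (L3,F3,T1)→insured(T1,F3) ✗  (L3,F3,T2)→insured(T2,F3) ✓  (L3,F3,T3)→insured(T3,F3) ✓
Counterexamples (restrictor triples failing the scope): 1.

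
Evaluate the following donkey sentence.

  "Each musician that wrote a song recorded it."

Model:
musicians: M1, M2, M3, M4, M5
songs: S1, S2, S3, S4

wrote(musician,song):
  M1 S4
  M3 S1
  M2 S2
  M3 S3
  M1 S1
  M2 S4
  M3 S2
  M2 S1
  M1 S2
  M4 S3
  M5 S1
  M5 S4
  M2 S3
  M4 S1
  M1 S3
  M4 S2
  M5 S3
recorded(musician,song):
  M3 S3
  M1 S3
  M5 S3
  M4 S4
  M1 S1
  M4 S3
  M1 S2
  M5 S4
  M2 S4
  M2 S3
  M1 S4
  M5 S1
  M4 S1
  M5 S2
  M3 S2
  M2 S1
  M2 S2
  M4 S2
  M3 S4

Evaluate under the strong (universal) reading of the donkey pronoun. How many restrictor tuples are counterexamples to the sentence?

"it" takes "a song" as antecedent — a donkey pronoun bound across the clause boundary.
Strong reading: for every (m,s) with wrote(m,s), recorded(m,s).
Restrictor pairs: (M1,S1) ✓  (M1,S2) ✓  (M1,S3) ✓  (M1,S4) ✓  (M2,S1) ✓  (M2,S2) ✓  (M2,S3) ✓  (M2,S4) ✓  (M3,S1) ✗  (M3,S2) ✓  (M3,S3) ✓  (M4,S1) ✓  (M4,S2) ✓  (M4,S3) ✓  (M5,S1) ✓  (M5,S3) ✓  (M5,S4) ✓
Counterexamples (restrictor pairs failing the scope): 1.

1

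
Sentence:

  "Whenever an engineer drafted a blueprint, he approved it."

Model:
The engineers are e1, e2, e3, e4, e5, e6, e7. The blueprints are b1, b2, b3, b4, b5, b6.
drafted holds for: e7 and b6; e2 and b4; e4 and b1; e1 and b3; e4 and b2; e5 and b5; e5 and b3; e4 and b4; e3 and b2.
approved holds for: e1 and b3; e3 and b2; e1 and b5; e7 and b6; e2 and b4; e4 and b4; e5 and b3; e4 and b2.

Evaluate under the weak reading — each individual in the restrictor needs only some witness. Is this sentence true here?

"it" takes "a blueprint" as antecedent — a donkey pronoun bound across the clause boundary.
Weak reading: every engineer e with some drafted-blueprint has at least one drafted-blueprint b such that approved(e,b).
Per engineer: e1:✓  e2:✓  e3:✓  e4:✓  e5:✓  e7:✓
Every engineer in the restrictor has a witness.

True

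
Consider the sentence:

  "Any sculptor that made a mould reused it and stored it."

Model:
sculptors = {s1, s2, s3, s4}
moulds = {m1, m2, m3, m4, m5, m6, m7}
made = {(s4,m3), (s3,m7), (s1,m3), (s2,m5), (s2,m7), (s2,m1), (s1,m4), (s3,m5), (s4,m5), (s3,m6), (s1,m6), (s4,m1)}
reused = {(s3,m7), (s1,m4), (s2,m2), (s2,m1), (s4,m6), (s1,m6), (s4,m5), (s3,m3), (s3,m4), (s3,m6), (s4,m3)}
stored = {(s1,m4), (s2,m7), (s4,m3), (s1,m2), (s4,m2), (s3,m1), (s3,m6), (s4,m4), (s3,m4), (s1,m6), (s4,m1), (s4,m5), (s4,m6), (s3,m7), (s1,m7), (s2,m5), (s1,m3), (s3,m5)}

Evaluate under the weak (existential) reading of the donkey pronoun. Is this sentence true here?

"it" takes "a mould" as antecedent — a donkey pronoun bound across the clause boundary.
Weak reading: every sculptor s with some made-mould has at least one made-mould m such that reused(s,m) ∧ stored(s,m).
Per sculptor: s1:✓  s2:✗  s3:✓  s4:✓
s2 has no witness among its made-moulds.

False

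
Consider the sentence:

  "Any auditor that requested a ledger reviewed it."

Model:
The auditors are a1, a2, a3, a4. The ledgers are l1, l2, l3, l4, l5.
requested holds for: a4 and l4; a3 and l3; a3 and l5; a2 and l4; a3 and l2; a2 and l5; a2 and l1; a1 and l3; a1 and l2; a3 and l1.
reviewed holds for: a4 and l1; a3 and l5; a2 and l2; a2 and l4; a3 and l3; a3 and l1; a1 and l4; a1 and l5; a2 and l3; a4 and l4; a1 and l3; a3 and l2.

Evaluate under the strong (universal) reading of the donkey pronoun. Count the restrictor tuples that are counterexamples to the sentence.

"it" takes "a ledger" as antecedent — a donkey pronoun bound across the clause boundary.
Strong reading: for every (a,l) with requested(a,l), reviewed(a,l).
Restrictor pairs: (a1,l2) ✗  (a1,l3) ✓  (a2,l1) ✗  (a2,l4) ✓  (a2,l5) ✗  (a3,l1) ✓  (a3,l2) ✓  (a3,l3) ✓  (a3,l5) ✓  (a4,l4) ✓
Counterexamples (restrictor pairs failing the scope): 3.

3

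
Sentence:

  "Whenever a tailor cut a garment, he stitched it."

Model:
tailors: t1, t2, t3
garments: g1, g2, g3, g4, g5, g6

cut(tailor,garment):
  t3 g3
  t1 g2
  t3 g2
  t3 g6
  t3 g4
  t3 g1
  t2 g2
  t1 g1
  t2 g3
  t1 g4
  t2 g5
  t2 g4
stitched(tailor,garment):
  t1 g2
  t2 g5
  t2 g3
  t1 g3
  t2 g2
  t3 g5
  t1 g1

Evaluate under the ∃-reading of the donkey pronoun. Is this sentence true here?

False

"it" takes "a garment" as antecedent — a donkey pronoun bound across the clause boundary.
Weak reading: every tailor t with some cut-garment has at least one cut-garment g such that stitched(t,g).
Per tailor: t1:✓  t2:✓  t3:✗
t3 has no witness among its cut-garments.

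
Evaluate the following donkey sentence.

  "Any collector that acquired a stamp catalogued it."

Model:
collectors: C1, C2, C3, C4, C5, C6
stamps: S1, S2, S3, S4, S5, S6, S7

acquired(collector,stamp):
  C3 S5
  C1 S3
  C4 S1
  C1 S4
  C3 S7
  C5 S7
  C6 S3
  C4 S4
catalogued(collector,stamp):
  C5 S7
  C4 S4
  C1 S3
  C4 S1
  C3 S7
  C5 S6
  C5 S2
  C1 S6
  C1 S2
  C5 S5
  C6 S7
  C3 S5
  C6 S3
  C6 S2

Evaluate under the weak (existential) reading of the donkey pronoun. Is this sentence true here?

"it" takes "a stamp" as antecedent — a donkey pronoun bound across the clause boundary.
Weak reading: every collector c with some acquired-stamp has at least one acquired-stamp s such that catalogued(c,s).
Per collector: C1:✓  C3:✓  C4:✓  C5:✓  C6:✓
Every collector in the restrictor has a witness.

True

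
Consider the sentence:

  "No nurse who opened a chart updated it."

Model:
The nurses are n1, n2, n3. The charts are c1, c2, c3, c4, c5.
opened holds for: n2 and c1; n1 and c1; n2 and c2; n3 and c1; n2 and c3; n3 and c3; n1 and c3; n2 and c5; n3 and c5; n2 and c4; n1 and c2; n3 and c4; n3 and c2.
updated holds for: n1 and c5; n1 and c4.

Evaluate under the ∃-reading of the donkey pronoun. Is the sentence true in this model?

"it" takes "a chart" as antecedent — a donkey pronoun bound across the clause boundary.
Truth condition: for no (n,c) with opened(n,c) does updated(n,c) hold.
Restrictor pairs — does the scope hold? (n1,c1):fails  (n1,c2):fails  (n1,c3):fails  (n2,c1):fails  (n2,c2):fails  (n2,c3):fails  (n2,c4):fails  (n2,c5):fails  (n3,c1):fails  (n3,c2):fails  (n3,c3):fails  (n3,c4):fails  (n3,c5):fails
Scope holds for no restrictor pair, so the sentence is true.

True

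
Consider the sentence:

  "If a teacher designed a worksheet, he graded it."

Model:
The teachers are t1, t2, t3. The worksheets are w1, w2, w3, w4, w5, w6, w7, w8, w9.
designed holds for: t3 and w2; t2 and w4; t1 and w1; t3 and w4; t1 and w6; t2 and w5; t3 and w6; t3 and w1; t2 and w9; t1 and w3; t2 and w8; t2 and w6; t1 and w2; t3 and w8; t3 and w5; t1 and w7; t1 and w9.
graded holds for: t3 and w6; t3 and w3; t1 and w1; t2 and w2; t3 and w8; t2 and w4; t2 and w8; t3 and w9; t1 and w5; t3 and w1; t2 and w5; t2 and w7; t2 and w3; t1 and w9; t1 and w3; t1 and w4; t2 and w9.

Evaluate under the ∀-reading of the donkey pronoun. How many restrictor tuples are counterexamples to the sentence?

"it" takes "a worksheet" as antecedent — a donkey pronoun bound across the clause boundary.
Strong reading: for every (t,w) with designed(t,w), graded(t,w).
Restrictor pairs: (t1,w1) ✓  (t1,w2) ✗  (t1,w3) ✓  (t1,w6) ✗  (t1,w7) ✗  (t1,w9) ✓  (t2,w4) ✓  (t2,w5) ✓  (t2,w6) ✗  (t2,w8) ✓  (t2,w9) ✓  (t3,w1) ✓  (t3,w2) ✗  (t3,w4) ✗  (t3,w5) ✗  (t3,w6) ✓  (t3,w8) ✓
Counterexamples (restrictor pairs failing the scope): 7.

7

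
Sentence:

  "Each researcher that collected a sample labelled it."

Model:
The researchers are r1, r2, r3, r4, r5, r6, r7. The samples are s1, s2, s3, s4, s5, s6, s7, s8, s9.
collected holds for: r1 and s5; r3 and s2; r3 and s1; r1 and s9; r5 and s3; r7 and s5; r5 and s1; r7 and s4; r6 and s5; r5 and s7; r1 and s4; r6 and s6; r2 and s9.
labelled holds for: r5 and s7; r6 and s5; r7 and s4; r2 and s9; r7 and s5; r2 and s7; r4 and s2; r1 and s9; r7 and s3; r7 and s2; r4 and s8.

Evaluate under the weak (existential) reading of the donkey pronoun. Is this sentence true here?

False

"it" takes "a sample" as antecedent — a donkey pronoun bound across the clause boundary.
Weak reading: every researcher r with some collected-sample has at least one collected-sample s such that labelled(r,s).
Per researcher: r1:✓  r2:✓  r3:✗  r5:✓  r6:✓  r7:✓
r3 has no witness among its collected-samples.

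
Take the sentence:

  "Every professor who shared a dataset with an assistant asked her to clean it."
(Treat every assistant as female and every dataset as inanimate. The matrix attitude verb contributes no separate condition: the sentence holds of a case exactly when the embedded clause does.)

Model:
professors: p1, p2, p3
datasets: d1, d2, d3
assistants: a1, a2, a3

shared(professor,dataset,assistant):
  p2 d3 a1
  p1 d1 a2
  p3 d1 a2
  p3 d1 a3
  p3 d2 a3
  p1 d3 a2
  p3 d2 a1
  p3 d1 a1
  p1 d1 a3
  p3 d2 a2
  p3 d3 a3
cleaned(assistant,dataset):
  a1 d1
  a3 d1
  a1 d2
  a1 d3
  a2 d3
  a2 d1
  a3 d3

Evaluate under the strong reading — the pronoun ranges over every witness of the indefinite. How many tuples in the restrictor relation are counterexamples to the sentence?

2

"her" takes "an assistant" as antecedent and "it" takes "a dataset"; both are donkey pronouns co-varying with the restrictor.
Strong reading: for every (p,d,a) with shared(p,d,a), cleaned(a,d).
Restrictor triples: (p1,d1,a2)→cleaned(a2,d1) ✓  (p1,d1,a3)→cleaned(a3,d1) ✓  (p1,d3,a2)→cleaned(a2,d3) ✓  (p2,d3,a1)→cleaned(a1,d3) ✓  (p3,d1,a1)→cleaned(a1,d1) ✓  (p3,d1,a2)→cleaned(a2,d1) ✓  (p3,d1,a3)→cleaned(a3,d1) ✓  (p3,d2,a1)→cleaned(a1,d2) ✓  (p3,d2,a2)→cleaned(a2,d2) ✗  (p3,d2,a3)→cleaned(a3,d2) ✗  (p3,d3,a3)→cleaned(a3,d3) ✓
Counterexamples (restrictor triples failing the scope): 2.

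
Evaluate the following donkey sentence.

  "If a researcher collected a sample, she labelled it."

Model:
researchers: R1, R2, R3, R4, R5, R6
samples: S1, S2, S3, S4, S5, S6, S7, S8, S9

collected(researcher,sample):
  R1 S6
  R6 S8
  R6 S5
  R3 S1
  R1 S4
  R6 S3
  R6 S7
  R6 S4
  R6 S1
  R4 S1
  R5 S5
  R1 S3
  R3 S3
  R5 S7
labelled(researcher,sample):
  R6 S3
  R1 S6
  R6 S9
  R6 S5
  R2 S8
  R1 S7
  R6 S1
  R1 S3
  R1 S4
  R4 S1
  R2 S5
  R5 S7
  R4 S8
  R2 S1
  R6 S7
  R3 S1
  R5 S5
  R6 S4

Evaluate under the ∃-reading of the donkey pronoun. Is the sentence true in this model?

True

"it" takes "a sample" as antecedent — a donkey pronoun bound across the clause boundary.
Weak reading: every researcher r with some collected-sample has at least one collected-sample s such that labelled(r,s).
Per researcher: R1:✓  R3:✓  R4:✓  R5:✓  R6:✓
Every researcher in the restrictor has a witness.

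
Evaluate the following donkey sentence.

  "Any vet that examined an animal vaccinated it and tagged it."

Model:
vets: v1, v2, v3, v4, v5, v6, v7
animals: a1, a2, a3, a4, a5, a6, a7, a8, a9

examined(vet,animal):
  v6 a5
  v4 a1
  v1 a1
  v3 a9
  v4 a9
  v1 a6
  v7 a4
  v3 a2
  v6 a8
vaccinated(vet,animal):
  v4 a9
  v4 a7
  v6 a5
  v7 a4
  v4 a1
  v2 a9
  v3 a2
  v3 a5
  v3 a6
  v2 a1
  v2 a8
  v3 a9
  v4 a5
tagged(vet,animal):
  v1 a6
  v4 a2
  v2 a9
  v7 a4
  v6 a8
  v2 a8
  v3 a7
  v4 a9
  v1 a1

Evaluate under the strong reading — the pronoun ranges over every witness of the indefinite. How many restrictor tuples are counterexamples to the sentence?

7

"it" takes "an animal" as antecedent — a donkey pronoun bound across the clause boundary.
Strong reading: for every (v,a) with examined(v,a), vaccinated(v,a) ∧ tagged(v,a).
Restrictor pairs: (v1,a1) ✗  (v1,a6) ✗  (v3,a2) ✗  (v3,a9) ✗  (v4,a1) ✗  (v4,a9) ✓  (v6,a5) ✗  (v6,a8) ✗  (v7,a4) ✓
Counterexamples (restrictor pairs failing the scope): 7.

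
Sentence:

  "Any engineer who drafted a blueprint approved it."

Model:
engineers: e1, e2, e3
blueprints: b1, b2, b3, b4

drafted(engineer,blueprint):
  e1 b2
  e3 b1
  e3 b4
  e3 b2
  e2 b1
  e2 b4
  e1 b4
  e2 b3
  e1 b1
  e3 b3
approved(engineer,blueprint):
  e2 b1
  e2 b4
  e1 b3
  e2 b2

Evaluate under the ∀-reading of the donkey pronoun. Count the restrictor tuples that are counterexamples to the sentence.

"it" takes "a blueprint" as antecedent — a donkey pronoun bound across the clause boundary.
Strong reading: for every (e,b) with drafted(e,b), approved(e,b).
Restrictor pairs: (e1,b1) ✗  (e1,b2) ✗  (e1,b4) ✗  (e2,b1) ✓  (e2,b3) ✗  (e2,b4) ✓  (e3,b1) ✗  (e3,b2) ✗  (e3,b3) ✗  (e3,b4) ✗
Counterexamples (restrictor pairs failing the scope): 8.

8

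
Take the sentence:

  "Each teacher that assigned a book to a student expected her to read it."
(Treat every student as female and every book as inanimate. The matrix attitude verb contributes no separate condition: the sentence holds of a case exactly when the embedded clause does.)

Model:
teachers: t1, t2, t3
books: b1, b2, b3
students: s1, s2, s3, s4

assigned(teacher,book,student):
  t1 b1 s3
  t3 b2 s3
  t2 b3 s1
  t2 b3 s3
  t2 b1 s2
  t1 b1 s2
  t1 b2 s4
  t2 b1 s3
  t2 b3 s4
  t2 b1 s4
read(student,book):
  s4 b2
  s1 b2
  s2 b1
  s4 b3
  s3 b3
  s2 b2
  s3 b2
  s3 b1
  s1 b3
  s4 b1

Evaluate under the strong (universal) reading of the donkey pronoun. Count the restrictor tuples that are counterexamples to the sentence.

0

"her" takes "a student" as antecedent and "it" takes "a book"; both are donkey pronouns co-varying with the restrictor.
Strong reading: for every (t,b,s) with assigned(t,b,s), read(s,b).
Restrictor triples: (t1,b1,s2)→read(s2,b1) ✓  (t1,b1,s3)→read(s3,b1) ✓  (t1,b2,s4)→read(s4,b2) ✓  (t2,b1,s2)→read(s2,b1) ✓  (t2,b1,s3)→read(s3,b1) ✓  (t2,b1,s4)→read(s4,b1) ✓  (t2,b3,s1)→read(s1,b3) ✓  (t2,b3,s3)→read(s3,b3) ✓  (t2,b3,s4)→read(s4,b3) ✓  (t3,b2,s3)→read(s3,b2) ✓
Counterexamples (restrictor triples failing the scope): 0.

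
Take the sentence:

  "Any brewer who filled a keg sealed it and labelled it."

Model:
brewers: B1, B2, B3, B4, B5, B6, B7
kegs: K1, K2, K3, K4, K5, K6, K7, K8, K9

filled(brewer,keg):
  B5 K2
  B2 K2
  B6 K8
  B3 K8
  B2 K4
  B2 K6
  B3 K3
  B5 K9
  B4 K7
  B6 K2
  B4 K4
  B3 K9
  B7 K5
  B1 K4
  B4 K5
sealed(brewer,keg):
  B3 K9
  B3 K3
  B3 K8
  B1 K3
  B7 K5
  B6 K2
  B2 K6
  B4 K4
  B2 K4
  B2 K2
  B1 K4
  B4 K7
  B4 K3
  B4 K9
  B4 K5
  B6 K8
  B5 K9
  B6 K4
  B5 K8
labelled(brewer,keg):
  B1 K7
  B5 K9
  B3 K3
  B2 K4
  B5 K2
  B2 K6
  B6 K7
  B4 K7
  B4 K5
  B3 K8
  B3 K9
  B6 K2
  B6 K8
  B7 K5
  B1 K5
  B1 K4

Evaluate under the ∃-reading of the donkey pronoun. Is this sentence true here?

"it" takes "a keg" as antecedent — a donkey pronoun bound across the clause boundary.
Weak reading: every brewer b with some filled-keg has at least one filled-keg k such that sealed(b,k) ∧ labelled(b,k).
Per brewer: B1:✓  B2:✓  B3:✓  B4:✓  B5:✓  B6:✓  B7:✓
Every brewer in the restrictor has a witness.

True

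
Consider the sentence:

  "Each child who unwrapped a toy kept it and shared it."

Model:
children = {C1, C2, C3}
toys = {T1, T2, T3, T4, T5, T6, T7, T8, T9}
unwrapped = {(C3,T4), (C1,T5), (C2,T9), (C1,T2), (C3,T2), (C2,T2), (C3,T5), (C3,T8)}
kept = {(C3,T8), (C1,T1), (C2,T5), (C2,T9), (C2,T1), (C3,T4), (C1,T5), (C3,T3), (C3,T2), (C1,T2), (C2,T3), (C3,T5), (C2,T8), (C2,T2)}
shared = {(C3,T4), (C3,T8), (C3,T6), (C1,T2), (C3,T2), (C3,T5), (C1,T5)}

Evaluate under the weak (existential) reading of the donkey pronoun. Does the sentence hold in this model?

"it" takes "a toy" as antecedent — a donkey pronoun bound across the clause boundary.
Weak reading: every child c with some unwrapped-toy has at least one unwrapped-toy t such that kept(c,t) ∧ shared(c,t).
Per child: C1:✓  C2:✗  C3:✓
C2 has no witness among its unwrapped-toys.

False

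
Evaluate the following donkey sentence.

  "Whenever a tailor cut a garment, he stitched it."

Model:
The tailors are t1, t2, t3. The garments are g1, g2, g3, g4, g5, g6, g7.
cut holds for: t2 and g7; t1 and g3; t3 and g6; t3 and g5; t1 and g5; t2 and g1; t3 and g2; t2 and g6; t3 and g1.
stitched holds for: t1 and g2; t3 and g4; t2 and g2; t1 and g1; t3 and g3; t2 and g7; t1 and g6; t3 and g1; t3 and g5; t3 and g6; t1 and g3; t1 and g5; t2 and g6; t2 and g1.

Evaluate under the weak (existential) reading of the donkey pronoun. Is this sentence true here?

"it" takes "a garment" as antecedent — a donkey pronoun bound across the clause boundary.
Weak reading: every tailor t with some cut-garment has at least one cut-garment g such that stitched(t,g).
Per tailor: t1:✓  t2:✓  t3:✓
Every tailor in the restrictor has a witness.

True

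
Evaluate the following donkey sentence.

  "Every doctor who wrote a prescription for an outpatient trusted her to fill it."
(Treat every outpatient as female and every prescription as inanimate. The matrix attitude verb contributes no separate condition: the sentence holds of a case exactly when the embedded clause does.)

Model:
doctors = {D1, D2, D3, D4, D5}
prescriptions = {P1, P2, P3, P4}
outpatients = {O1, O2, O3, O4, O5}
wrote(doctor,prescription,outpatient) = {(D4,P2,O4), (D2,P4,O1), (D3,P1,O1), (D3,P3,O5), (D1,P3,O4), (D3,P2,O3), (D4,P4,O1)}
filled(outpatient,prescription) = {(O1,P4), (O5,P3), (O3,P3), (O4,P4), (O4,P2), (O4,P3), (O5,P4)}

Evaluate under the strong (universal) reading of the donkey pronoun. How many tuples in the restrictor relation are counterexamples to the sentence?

"her" takes "an outpatient" as antecedent and "it" takes "a prescription"; both are donkey pronouns co-varying with the restrictor.
Strong reading: for every (d,p,o) with wrote(d,p,o), filled(o,p).
Restrictor triples: (D1,P3,O4)→filled(O4,P3) ✓  (D2,P4,O1)→filled(O1,P4) ✓  (D3,P1,O1)→filled(O1,P1) ✗  (D3,P2,O3)→filled(O3,P2) ✗  (D3,P3,O5)→filled(O5,P3) ✓  (D4,P2,O4)→filled(O4,P2) ✓  (D4,P4,O1)→filled(O1,P4) ✓
Counterexamples (restrictor triples failing the scope): 2.

2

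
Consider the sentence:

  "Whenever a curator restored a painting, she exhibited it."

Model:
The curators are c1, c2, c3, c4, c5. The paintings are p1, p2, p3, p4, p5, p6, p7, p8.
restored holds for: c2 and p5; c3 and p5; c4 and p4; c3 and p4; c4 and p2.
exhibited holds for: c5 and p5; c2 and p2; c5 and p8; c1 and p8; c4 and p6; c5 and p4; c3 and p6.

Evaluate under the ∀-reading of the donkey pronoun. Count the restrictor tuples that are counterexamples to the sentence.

"it" takes "a painting" as antecedent — a donkey pronoun bound across the clause boundary.
Strong reading: for every (c,p) with restored(c,p), exhibited(c,p).
Restrictor pairs: (c2,p5) ✗  (c3,p4) ✗  (c3,p5) ✗  (c4,p2) ✗  (c4,p4) ✗
Counterexamples (restrictor pairs failing the scope): 5.

5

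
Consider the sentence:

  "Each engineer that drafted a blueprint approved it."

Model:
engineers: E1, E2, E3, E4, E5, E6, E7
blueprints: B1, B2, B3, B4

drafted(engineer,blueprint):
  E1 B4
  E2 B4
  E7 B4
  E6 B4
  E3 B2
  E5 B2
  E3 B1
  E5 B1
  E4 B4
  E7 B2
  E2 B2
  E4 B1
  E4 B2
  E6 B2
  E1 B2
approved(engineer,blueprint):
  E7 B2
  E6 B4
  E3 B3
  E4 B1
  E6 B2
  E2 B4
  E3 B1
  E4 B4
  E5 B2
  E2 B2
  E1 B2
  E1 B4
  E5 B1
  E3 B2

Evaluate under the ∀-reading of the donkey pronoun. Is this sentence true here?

False

"it" takes "a blueprint" as antecedent — a donkey pronoun bound across the clause boundary.
Strong reading: for every (e,b) with drafted(e,b), approved(e,b).
Restrictor pairs: (E1,B2) ✓  (E1,B4) ✓  (E2,B2) ✓  (E2,B4) ✓  (E3,B1) ✓  (E3,B2) ✓  (E4,B1) ✓  (E4,B2) ✗  (E4,B4) ✓  (E5,B1) ✓  (E5,B2) ✓  (E6,B2) ✓  (E6,B4) ✓  (E7,B2) ✓  (E7,B4) ✗
Counterexample: (E4,B2) is in drafted but fails the scope.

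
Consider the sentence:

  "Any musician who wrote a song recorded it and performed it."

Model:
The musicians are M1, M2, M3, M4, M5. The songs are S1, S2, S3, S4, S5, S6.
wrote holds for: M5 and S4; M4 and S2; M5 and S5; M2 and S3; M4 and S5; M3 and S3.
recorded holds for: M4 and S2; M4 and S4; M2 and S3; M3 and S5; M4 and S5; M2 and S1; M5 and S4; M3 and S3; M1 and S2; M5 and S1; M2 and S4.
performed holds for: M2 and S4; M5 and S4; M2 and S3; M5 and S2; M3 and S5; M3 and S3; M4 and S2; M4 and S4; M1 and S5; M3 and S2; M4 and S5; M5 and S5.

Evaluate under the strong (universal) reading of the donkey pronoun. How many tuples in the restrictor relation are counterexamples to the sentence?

1

"it" takes "a song" as antecedent — a donkey pronoun bound across the clause boundary.
Strong reading: for every (m,s) with wrote(m,s), recorded(m,s) ∧ performed(m,s).
Restrictor pairs: (M2,S3) ✓  (M3,S3) ✓  (M4,S2) ✓  (M4,S5) ✓  (M5,S4) ✓  (M5,S5) ✗
Counterexamples (restrictor pairs failing the scope): 1.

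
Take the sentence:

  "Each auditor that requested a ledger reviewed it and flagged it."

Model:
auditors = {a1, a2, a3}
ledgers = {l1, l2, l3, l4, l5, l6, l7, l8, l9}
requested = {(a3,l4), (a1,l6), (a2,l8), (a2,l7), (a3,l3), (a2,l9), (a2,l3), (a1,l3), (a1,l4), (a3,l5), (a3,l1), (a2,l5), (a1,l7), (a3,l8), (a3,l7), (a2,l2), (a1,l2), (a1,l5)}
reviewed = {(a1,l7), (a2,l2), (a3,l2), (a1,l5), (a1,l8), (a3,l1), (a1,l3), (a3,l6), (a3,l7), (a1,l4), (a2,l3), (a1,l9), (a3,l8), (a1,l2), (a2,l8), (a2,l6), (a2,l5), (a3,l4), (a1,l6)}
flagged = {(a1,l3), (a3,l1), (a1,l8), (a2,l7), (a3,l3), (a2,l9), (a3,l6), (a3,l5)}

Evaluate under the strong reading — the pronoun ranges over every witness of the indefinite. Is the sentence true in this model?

"it" takes "a ledger" as antecedent — a donkey pronoun bound across the clause boundary.
Strong reading: for every (a,l) with requested(a,l), reviewed(a,l) ∧ flagged(a,l).
Restrictor pairs: (a1,l2) ✗  (a1,l3) ✓  (a1,l4) ✗  (a1,l5) ✗  (a1,l6) ✗  (a1,l7) ✗  (a2,l2) ✗  (a2,l3) ✗  (a2,l5) ✗  (a2,l7) ✗  (a2,l8) ✗  (a2,l9) ✗  (a3,l1) ✓  (a3,l3) ✗  (a3,l4) ✗  (a3,l5) ✗  (a3,l7) ✗  (a3,l8) ✗
Counterexample: (a1,l2) is in requested but fails the scope.

False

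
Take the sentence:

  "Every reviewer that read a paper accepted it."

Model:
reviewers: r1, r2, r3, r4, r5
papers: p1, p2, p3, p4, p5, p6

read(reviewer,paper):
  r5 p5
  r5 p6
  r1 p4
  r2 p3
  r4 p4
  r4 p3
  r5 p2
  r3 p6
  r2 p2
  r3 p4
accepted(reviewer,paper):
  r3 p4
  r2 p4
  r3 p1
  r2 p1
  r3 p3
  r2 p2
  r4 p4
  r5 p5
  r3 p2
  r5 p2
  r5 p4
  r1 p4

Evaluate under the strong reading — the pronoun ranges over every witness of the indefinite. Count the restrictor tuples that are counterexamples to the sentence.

4

"it" takes "a paper" as antecedent — a donkey pronoun bound across the clause boundary.
Strong reading: for every (r,p) with read(r,p), accepted(r,p).
Restrictor pairs: (r1,p4) ✓  (r2,p2) ✓  (r2,p3) ✗  (r3,p4) ✓  (r3,p6) ✗  (r4,p3) ✗  (r4,p4) ✓  (r5,p2) ✓  (r5,p5) ✓  (r5,p6) ✗
Counterexamples (restrictor pairs failing the scope): 4.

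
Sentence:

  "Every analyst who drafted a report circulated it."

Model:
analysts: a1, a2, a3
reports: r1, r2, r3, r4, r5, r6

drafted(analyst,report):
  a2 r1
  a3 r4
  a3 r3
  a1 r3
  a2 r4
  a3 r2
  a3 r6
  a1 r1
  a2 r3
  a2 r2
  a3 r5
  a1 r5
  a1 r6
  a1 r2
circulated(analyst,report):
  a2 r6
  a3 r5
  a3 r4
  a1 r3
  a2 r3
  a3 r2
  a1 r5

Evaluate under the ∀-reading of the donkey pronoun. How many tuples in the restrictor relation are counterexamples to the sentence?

"it" takes "a report" as antecedent — a donkey pronoun bound across the clause boundary.
Strong reading: for every (a,r) with drafted(a,r), circulated(a,r).
Restrictor pairs: (a1,r1) ✗  (a1,r2) ✗  (a1,r3) ✓  (a1,r5) ✓  (a1,r6) ✗  (a2,r1) ✗  (a2,r2) ✗  (a2,r3) ✓  (a2,r4) ✗  (a3,r2) ✓  (a3,r3) ✗  (a3,r4) ✓  (a3,r5) ✓  (a3,r6) ✗
Counterexamples (restrictor pairs failing the scope): 8.

8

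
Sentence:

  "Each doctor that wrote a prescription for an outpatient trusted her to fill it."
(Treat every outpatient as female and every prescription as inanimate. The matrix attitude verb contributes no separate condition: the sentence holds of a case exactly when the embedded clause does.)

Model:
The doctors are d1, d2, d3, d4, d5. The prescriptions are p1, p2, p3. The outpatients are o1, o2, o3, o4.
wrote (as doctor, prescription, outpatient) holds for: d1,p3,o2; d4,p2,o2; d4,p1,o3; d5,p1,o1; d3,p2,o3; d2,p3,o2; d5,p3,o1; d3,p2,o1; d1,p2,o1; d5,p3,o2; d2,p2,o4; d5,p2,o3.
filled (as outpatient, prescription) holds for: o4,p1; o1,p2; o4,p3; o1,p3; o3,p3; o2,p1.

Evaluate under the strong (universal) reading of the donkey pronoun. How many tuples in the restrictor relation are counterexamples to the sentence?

9

"her" takes "an outpatient" as antecedent and "it" takes "a prescription"; both are donkey pronouns co-varying with the restrictor.
Strong reading: for every (d,p,o) with wrote(d,p,o), filled(o,p).
Restrictor triples: (d1,p2,o1)→filled(o1,p2) ✓  (d1,p3,o2)→filled(o2,p3) ✗  (d2,p2,o4)→filled(o4,p2) ✗  (d2,p3,o2)→filled(o2,p3) ✗  (d3,p2,o1)→filled(o1,p2) ✓  (d3,p2,o3)→filled(o3,p2) ✗  (d4,p1,o3)→filled(o3,p1) ✗  (d4,p2,o2)→filled(o2,p2) ✗  (d5,p1,o1)→filled(o1,p1) ✗  (d5,p2,o3)→filled(o3,p2) ✗  (d5,p3,o1)→filled(o1,p3) ✓  (d5,p3,o2)→filled(o2,p3) ✗
Counterexamples (restrictor triples failing the scope): 9.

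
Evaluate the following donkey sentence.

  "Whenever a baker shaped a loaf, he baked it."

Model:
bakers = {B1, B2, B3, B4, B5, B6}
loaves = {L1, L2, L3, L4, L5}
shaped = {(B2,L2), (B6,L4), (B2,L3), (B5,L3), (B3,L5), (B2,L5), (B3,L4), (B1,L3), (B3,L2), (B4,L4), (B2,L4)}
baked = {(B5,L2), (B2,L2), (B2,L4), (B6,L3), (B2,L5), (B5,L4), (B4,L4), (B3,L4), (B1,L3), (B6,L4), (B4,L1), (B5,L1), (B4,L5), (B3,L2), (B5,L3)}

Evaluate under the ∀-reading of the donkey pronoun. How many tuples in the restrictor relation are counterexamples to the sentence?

2

"it" takes "a loaf" as antecedent — a donkey pronoun bound across the clause boundary.
Strong reading: for every (b,l) with shaped(b,l), baked(b,l).
Restrictor pairs: (B1,L3) ✓  (B2,L2) ✓  (B2,L3) ✗  (B2,L4) ✓  (B2,L5) ✓  (B3,L2) ✓  (B3,L4) ✓  (B3,L5) ✗  (B4,L4) ✓  (B5,L3) ✓  (B6,L4) ✓
Counterexamples (restrictor pairs failing the scope): 2.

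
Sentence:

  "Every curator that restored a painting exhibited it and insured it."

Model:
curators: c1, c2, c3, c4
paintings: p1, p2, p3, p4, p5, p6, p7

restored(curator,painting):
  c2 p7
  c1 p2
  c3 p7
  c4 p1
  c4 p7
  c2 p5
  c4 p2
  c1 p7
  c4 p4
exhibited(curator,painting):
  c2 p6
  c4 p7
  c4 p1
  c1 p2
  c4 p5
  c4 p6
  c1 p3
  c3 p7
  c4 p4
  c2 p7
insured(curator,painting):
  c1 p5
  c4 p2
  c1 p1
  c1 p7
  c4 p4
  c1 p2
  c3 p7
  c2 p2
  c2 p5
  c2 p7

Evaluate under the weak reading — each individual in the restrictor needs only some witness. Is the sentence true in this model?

"it" takes "a painting" as antecedent — a donkey pronoun bound across the clause boundary.
Weak reading: every curator c with some restored-painting has at least one restored-painting p such that exhibited(c,p) ∧ insured(c,p).
Per curator: c1:✓  c2:✓  c3:✓  c4:✓
Every curator in the restrictor has a witness.

True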